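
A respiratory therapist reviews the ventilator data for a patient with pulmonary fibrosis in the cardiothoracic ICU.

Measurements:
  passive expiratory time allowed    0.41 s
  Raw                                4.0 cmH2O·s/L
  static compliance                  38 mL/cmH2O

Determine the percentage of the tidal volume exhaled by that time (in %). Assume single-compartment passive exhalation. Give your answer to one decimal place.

93.3

τ = R × C = 4.0 × 38 mL/cmH2O = 4.0 × 0.038 L/cmH2O = 0.152 s.
Passive exhalation: V(t)/V₀ = e^(−t/τ) = e^(−0.41/0.152) = 0.06738.
Fraction exhaled = 1 − 0.06738 = 0.9326 → 93.26%.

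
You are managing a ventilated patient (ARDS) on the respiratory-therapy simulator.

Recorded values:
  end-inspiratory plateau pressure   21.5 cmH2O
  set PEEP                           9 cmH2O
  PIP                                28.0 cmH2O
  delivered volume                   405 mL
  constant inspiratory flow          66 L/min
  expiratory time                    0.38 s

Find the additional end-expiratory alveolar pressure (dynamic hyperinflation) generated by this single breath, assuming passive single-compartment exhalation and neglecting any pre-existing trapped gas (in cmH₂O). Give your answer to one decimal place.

1.7

Flow: 66 L/min ÷ 60 = 1.1 L/s.
R = (PIP − Pplat)/V̇ = (28.0 − 21.5) / 1.1 = 6.5/1.1 = 5.909 cmH2O·s/L.
C = Vt/(Pplat − PEEP) = 405.0 / (21.5 − 9) = 405.0/12.5 = 32.4 mL/cmH2O.
τ = R × C = 5.909 × 0.0324 L/cmH2O = 0.1915 s.
Fraction remaining = e^(−Te/τ) = e^(−0.38/0.1915) = 0.1375; trapped volume = 405.0 × 0.1375 = 55.688 mL.
Additional alveolar pressure from trapping ≈ V_trapped / C = 55.688 / 32.4 = 1.719 cmH2O.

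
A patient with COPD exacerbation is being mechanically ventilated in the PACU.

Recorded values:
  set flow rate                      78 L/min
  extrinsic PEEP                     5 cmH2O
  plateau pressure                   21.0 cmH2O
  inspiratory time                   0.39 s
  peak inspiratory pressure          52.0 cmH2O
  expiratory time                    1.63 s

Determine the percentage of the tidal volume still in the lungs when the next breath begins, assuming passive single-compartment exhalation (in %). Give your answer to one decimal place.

Flow: 78 L/min ÷ 60 = 1.3 L/s.
Vt = flow × Ti = 1.3 L/s × 0.39 s × 1000 mL/L = 507.0 mL.
R = (PIP − Pplat)/V̇ = (52.0 − 21.0) / 1.3 = 31.0/1.3 = 23.846 cmH2O·s/L.
C = Vt/(Pplat − PEEP) = 507.0 / (21.0 − 5) = 507.0/16.0 = 31.688 mL/cmH2O.
τ = R × C = 23.846 × 0.03169 L/cmH2O = 0.7557 s.
Fraction remaining at end-expiration = e^(−Te/τ) = e^(−1.63/0.7557) = 0.1157 → 11.57%.

11.6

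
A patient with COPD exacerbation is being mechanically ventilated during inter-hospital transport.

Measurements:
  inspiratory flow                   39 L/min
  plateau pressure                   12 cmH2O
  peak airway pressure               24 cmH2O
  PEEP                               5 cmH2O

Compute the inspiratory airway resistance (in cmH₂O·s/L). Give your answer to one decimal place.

18.5

Flow: 39 L/min ÷ 60 = 0.65 L/s.
Raw = (PIP − Pplat) / flow = (24 − 12) / 0.65 = 12.0 / 0.65 = 18.462 cmH2O·s/L.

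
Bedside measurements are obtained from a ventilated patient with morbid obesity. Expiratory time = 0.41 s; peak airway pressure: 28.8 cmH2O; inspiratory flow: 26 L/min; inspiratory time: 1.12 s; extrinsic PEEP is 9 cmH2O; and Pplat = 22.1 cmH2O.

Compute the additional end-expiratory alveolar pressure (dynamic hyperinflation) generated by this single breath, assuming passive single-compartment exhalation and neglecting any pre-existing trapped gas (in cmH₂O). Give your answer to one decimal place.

Flow: 26 L/min ÷ 60 = 0.4333 L/s.
Vt = flow × Ti = 0.4333 L/s × 1.12 s × 1000 mL/L = 485.3 mL.
R = (PIP − Pplat)/V̇ = (28.8 − 22.1) / 0.4333 = 6.7/0.4333 = 15.463 cmH2O·s/L.
C = Vt/(Pplat − PEEP) = 485.3 / (22.1 − 9) = 485.3/13.1 = 37.046 mL/cmH2O.
τ = R × C = 15.463 × 0.03705 L/cmH2O = 0.5729 s.
Fraction remaining = e^(−Te/τ) = e^(−0.41/0.5729) = 0.4889; trapped volume = 485.3 × 0.4889 = 237.26 mL.
Additional alveolar pressure from trapping ≈ V_trapped / C = 237.26 / 37.046 = 6.404 cmH2O.

6.4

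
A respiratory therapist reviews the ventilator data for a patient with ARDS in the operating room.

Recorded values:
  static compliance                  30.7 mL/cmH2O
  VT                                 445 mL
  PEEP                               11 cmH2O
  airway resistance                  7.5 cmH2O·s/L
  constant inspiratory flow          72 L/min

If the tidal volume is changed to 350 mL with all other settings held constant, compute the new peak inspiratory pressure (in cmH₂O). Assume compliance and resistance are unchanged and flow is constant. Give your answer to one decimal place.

31.4

Flow: 72 L/min ÷ 60 = 1.2 L/s.
PIP = Vt/C + R·V̇ + PEEP (constant-flow equation of motion).
Only the elastic term changes: ΔPIP = ΔVt / C = (350 − 445) / 30.7 = -3.094 cmH2O.
Original PIP = 445/30.7 + 7.5×1.2 + 11 = 34.495 cmH2O; new PIP = 34.495 + (-3.094) = 31.401 cmH2O.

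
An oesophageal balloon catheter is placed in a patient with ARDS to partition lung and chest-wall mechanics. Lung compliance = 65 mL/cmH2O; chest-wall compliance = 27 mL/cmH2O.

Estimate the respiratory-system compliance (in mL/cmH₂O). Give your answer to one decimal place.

19.1

Lung and chest wall are elastances in series: 1/Crs = 1/CL + 1/Ccw.
1/Crs = 1/65 + 1/27 = 0.05242.
Crs = 19.077 mL/cmH2O.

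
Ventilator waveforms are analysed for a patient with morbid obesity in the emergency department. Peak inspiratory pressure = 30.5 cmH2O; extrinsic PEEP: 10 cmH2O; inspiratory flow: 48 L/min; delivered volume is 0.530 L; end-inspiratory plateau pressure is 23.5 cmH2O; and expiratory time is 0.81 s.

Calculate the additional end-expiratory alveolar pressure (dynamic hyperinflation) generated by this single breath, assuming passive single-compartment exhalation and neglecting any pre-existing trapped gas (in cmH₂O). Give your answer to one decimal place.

1.3

Flow: 48 L/min ÷ 60 = 0.8 L/s.
R = (PIP − Pplat)/V̇ = (30.5 − 23.5) / 0.8 = 7.0/0.8 = 8.75 cmH2O·s/L.
C = Vt/(Pplat − PEEP) = 530.0 / (23.5 − 10) = 530.0/13.5 = 39.259 mL/cmH2O.
τ = R × C = 8.75 × 0.03926 L/cmH2O = 0.3435 s.
Fraction remaining = e^(−Te/τ) = e^(−0.81/0.3435) = 0.0946; trapped volume = 530.0 × 0.0946 = 50.138 mL.
Additional alveolar pressure from trapping ≈ V_trapped / C = 50.138 / 39.259 = 1.277 cmH2O.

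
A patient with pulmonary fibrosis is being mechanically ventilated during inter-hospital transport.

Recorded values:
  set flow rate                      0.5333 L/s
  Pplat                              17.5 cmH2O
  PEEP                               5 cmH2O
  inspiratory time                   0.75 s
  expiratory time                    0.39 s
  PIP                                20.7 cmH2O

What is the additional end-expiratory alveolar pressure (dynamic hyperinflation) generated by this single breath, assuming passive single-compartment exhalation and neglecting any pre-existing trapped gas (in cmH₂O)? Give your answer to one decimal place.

1.6

Vt = flow × Ti = 0.5333 L/s × 0.75 s × 1000 mL/L = 399.98 mL.
R = (PIP − Pplat)/V̇ = (20.7 − 17.5) / 0.5333 = 3.2/0.5333 = 6.0 cmH2O·s/L.
C = Vt/(Pplat − PEEP) = 399.98 / (17.5 − 5) = 399.98/12.5 = 31.998 mL/cmH2O.
τ = R × C = 6.0 × 0.032 L/cmH2O = 0.192 s.
Fraction remaining = e^(−Te/τ) = e^(−0.39/0.192) = 0.1312; trapped volume = 399.98 × 0.1312 = 52.477 mL.
Additional alveolar pressure from trapping ≈ V_trapped / C = 52.477 / 31.998 = 1.64 cmH2O.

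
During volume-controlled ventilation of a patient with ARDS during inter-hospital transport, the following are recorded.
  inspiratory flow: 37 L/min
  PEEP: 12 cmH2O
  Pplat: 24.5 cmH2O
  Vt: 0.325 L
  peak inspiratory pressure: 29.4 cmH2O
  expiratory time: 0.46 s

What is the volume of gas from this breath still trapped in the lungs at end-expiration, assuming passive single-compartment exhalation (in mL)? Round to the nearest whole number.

Flow: 37 L/min ÷ 60 = 0.6167 L/s.
R = (PIP − Pplat)/V̇ = (29.4 − 24.5) / 0.6167 = 4.9/0.6167 = 7.946 cmH2O·s/L.
C = Vt/(Pplat − PEEP) = 325.0 / (24.5 − 12) = 325.0/12.5 = 26.0 mL/cmH2O.
τ = R × C = 7.946 × 0.026 L/cmH2O = 0.2066 s.
Fraction remaining = e^(−Te/τ) = e^(−0.46/0.2066) = 0.1079.
Trapped volume = 325.0 × 0.1079 = 35.068 mL.

35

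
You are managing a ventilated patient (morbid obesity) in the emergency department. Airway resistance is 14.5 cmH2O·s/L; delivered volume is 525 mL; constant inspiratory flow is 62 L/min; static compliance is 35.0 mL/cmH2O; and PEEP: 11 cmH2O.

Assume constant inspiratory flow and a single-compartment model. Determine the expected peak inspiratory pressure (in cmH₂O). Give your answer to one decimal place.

Flow: 62 L/min ÷ 60 = 1.0333 L/s.
Equation of motion (constant flow): PIP = Vt/C + R·V̇ + PEEP.
PIP = 525/35.0 + 14.5×1.0333 + 11 = 15.0 + 14.983 + 11 = 40.983 cmH2O.

41.0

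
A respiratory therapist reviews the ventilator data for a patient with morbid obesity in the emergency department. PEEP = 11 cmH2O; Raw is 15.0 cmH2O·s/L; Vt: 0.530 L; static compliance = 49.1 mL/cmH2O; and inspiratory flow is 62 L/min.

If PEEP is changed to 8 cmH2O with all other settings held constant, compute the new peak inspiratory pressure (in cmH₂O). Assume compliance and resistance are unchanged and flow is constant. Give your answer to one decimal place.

Flow: 62 L/min ÷ 60 = 1.0333 L/s.
PIP = Vt/C + R·V̇ + PEEP (constant-flow equation of motion).
Only the baseline term changes: ΔPIP = ΔPEEP = 8 − 11 = -3.0 cmH2O.
Original PIP = 530/49.1 + 15.0×1.0333 + 11 = 37.294 cmH2O; new PIP = 37.294 + (-3.0) = 34.294 cmH2O.

34.3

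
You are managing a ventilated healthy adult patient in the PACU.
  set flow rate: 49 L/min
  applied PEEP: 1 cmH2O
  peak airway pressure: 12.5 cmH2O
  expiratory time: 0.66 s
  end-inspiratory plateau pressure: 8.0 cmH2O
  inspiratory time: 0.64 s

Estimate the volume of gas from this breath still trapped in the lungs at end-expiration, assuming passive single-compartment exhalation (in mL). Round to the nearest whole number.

105

Flow: 49 L/min ÷ 60 = 0.8167 L/s.
Vt = flow × Ti = 0.8167 L/s × 0.64 s × 1000 mL/L = 522.69 mL.
R = (PIP − Pplat)/V̇ = (12.5 − 8.0) / 0.8167 = 4.5/0.8167 = 5.51 cmH2O·s/L.
C = Vt/(Pplat − PEEP) = 522.69 / (8.0 − 1) = 522.69/7.0 = 74.67 mL/cmH2O.
τ = R × C = 5.51 × 0.07467 L/cmH2O = 0.4114 s.
Fraction remaining = e^(−Te/τ) = e^(−0.66/0.4114) = 0.201.
Trapped volume = 522.69 × 0.201 = 105.06 mL.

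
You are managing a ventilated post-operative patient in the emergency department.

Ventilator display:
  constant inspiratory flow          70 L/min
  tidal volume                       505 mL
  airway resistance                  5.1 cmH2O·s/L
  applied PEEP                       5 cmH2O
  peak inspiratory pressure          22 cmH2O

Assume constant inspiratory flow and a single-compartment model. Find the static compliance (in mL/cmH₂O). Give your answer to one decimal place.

Flow: 70 L/min ÷ 60 = 1.1667 L/s.
Equation of motion (constant flow): PIP = Vt/C + R·V̇ + PEEP.
Vt/C = PIP − R·V̇ − PEEP = 22 − 5.1×1.1667 − 5 = 22 − 5.95 − 5 = 11.05 cmH2O.
C = Vt / 11.05 = 505 / 11.05 = 45.701 mL/cmH2O.

45.7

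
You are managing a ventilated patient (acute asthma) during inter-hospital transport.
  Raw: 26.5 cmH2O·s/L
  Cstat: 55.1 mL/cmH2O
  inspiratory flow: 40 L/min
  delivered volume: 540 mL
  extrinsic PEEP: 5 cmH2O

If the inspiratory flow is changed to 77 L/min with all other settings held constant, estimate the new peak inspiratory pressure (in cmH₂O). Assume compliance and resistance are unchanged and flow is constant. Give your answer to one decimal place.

Flow: 40 L/min ÷ 60 = 0.6667 L/s.
New flow: 77 L/min ÷ 60 = 1.2833 L/s.
PIP = Vt/C + R·V̇ + PEEP (constant-flow equation of motion).
Only the resistive term changes: ΔPIP = R × ΔV̇ = 26.5 × (1.2833 − 0.6667) = 26.5 × 0.6166 = 16.34 cmH2O.
Original PIP = 540/55.1 + 26.5×0.6667 + 5 = 32.468 cmH2O; new PIP = 32.468 + (16.34) = 48.808 cmH2O.

48.8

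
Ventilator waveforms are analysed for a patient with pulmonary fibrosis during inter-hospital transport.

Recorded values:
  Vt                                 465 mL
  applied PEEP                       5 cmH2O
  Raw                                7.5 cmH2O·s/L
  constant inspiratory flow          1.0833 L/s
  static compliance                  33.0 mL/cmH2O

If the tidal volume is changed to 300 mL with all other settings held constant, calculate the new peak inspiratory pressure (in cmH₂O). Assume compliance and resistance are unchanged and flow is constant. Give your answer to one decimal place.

PIP = Vt/C + R·V̇ + PEEP (constant-flow equation of motion).
Only the elastic term changes: ΔPIP = ΔVt / C = (300 − 465) / 33.0 = -5.0 cmH2O.
Original PIP = 465/33.0 + 7.5×1.0833 + 5 = 27.216 cmH2O; new PIP = 27.216 + (-5.0) = 22.216 cmH2O.

22.2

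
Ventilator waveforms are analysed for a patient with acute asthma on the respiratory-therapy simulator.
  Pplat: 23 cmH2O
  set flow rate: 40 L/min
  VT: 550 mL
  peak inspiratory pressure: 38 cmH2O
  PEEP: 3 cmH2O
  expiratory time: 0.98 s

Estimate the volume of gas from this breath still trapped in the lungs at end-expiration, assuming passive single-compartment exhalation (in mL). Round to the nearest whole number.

113

Flow: 40 L/min ÷ 60 = 0.6667 L/s.
R = (PIP − Pplat)/V̇ = (38 − 23) / 0.6667 = 15.0/0.6667 = 22.499 cmH2O·s/L.
C = Vt/(Pplat − PEEP) = 550.0 / (23 − 3) = 550.0/20.0 = 27.5 mL/cmH2O.
τ = R × C = 22.499 × 0.0275 L/cmH2O = 0.6187 s.
Fraction remaining = e^(−Te/τ) = e^(−0.98/0.6187) = 0.2052.
Trapped volume = 550.0 × 0.2052 = 112.86 mL.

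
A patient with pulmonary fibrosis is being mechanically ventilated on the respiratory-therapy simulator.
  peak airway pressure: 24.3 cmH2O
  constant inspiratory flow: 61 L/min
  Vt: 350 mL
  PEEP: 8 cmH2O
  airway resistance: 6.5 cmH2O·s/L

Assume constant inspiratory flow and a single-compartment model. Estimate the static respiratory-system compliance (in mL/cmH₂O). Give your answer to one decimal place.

Flow: 61 L/min ÷ 60 = 1.0167 L/s.
Equation of motion (constant flow): PIP = Vt/C + R·V̇ + PEEP.
Vt/C = PIP − R·V̇ − PEEP = 24.3 − 6.5×1.0167 − 8 = 24.3 − 6.609 − 8 = 9.691 cmH2O.
C = Vt / 9.691 = 350 / 9.691 = 36.116 mL/cmH2O.

36.1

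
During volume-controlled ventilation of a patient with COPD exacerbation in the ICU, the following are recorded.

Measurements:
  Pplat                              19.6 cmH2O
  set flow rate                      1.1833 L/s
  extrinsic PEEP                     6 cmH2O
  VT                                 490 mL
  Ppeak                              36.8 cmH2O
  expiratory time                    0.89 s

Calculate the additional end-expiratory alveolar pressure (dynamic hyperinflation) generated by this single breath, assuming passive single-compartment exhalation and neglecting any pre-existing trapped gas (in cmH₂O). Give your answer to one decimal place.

2.5

R = (PIP − Pplat)/V̇ = (36.8 − 19.6) / 1.1833 = 17.2/1.1833 = 14.536 cmH2O·s/L.
C = Vt/(Pplat − PEEP) = 490.0 / (19.6 − 6) = 490.0/13.6 = 36.029 mL/cmH2O.
τ = R × C = 14.536 × 0.03603 L/cmH2O = 0.5237 s.
Fraction remaining = e^(−Te/τ) = e^(−0.89/0.5237) = 0.1828; trapped volume = 490.0 × 0.1828 = 89.572 mL.
Additional alveolar pressure from trapping ≈ V_trapped / C = 89.572 / 36.029 = 2.486 cmH2O.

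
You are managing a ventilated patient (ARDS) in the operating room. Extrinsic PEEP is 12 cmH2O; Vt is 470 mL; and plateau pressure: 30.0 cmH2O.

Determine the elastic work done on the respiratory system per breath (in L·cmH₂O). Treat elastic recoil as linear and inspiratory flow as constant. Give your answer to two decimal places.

4.23

Elastic work ≈ ½ × (Pplat − PEEP) × Vt = 0.5 × (30.0 − 12) × 0.470 L = 0.5 × 18.0 × 0.470 = 4.23 L·cmH2O.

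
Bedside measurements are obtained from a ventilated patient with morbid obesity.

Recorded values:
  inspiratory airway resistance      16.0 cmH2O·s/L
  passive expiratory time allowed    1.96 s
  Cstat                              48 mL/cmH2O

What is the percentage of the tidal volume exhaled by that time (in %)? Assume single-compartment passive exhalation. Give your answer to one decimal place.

92.2

τ = R × C = 16.0 × 48 mL/cmH2O = 16.0 × 0.048 L/cmH2O = 0.768 s.
Passive exhalation: V(t)/V₀ = e^(−t/τ) = e^(−1.96/0.768) = 0.07792.
Fraction exhaled = 1 − 0.07792 = 0.9221 → 92.21%.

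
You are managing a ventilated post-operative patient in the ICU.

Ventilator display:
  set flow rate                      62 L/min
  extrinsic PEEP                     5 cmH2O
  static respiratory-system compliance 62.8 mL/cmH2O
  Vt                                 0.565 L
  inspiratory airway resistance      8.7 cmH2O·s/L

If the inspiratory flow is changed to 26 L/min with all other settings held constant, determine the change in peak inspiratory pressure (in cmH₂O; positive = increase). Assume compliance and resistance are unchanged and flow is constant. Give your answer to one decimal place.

Flow: 62 L/min ÷ 60 = 1.0333 L/s.
New flow: 26 L/min ÷ 60 = 0.4333 L/s.
PIP = Vt/C + R·V̇ + PEEP (constant-flow equation of motion).
Only the resistive term changes: ΔPIP = R × ΔV̇ = 8.7 × (0.4333 − 1.0333) = 8.7 × -0.6 = -5.22 cmH2O.

-5.2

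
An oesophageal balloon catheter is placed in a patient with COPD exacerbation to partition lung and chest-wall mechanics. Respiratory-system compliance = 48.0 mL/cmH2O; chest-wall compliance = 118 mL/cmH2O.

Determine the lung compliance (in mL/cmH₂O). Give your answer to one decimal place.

80.9

1/CL = 1/Crs − 1/Ccw.
1/CL = 1/48.0 − 1/118 = 0.01236.
CL = 80.906 mL/cmH2O.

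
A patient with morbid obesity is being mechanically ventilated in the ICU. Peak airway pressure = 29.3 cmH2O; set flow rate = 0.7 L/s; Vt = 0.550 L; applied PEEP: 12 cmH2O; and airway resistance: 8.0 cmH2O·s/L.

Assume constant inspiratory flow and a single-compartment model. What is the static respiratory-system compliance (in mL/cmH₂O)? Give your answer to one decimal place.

47.0

Equation of motion (constant flow): PIP = Vt/C + R·V̇ + PEEP.
Vt/C = PIP − R·V̇ − PEEP = 29.3 − 8.0×0.7 − 12 = 29.3 − 5.6 − 12 = 11.7 cmH2O.
C = Vt / 11.7 = 550 / 11.7 = 47.009 mL/cmH2O.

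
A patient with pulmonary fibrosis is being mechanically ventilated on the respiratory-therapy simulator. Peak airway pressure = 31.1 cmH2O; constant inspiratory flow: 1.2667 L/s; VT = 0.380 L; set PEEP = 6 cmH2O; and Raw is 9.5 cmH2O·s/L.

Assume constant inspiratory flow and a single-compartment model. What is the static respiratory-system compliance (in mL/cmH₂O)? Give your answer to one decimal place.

29.1

Equation of motion (constant flow): PIP = Vt/C + R·V̇ + PEEP.
Vt/C = PIP − R·V̇ − PEEP = 31.1 − 9.5×1.2667 − 6 = 31.1 − 12.034 − 6 = 13.066 cmH2O.
C = Vt / 13.066 = 380 / 13.066 = 29.083 mL/cmH2O.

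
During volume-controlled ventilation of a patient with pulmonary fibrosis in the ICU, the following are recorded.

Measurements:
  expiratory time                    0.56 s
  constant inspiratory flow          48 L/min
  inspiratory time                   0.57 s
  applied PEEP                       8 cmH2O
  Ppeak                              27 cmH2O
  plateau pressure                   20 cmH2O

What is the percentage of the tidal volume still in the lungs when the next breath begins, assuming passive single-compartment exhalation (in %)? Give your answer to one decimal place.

Flow: 48 L/min ÷ 60 = 0.8 L/s.
Vt = flow × Ti = 0.8 L/s × 0.57 s × 1000 mL/L = 456.0 mL.
R = (PIP − Pplat)/V̇ = (27 − 20) / 0.8 = 7.0/0.8 = 8.75 cmH2O·s/L.
C = Vt/(Pplat − PEEP) = 456.0 / (20 − 8) = 456.0/12.0 = 38.0 mL/cmH2O.
τ = R × C = 8.75 × 0.038 L/cmH2O = 0.3325 s.
Fraction remaining at end-expiration = e^(−Te/τ) = e^(−0.56/0.3325) = 0.1856 → 18.56%.

18.6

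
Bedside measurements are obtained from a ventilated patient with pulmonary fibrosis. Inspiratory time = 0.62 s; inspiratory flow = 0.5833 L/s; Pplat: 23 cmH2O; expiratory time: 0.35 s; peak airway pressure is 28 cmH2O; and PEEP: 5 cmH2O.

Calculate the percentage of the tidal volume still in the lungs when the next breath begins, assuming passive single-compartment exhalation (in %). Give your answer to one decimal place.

13.1

Vt = flow × Ti = 0.5833 L/s × 0.62 s × 1000 mL/L = 361.65 mL.
R = (PIP − Pplat)/V̇ = (28 − 23) / 0.5833 = 5.0/0.5833 = 8.572 cmH2O·s/L.
C = Vt/(Pplat − PEEP) = 361.65 / (23 − 5) = 361.65/18.0 = 20.092 mL/cmH2O.
τ = R × C = 8.572 × 0.02009 L/cmH2O = 0.1722 s.
Fraction remaining at end-expiration = e^(−Te/τ) = e^(−0.35/0.1722) = 0.131 → 13.1%.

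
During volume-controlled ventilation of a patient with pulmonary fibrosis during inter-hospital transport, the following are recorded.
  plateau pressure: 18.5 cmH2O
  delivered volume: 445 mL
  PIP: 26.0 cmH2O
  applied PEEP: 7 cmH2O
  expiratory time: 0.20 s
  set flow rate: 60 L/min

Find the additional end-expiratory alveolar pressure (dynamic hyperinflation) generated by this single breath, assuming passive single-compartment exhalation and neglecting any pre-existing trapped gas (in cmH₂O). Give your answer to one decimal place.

5.8

Flow: 60 L/min ÷ 60 = 1 L/s.
R = (PIP − Pplat)/V̇ = (26.0 − 18.5) / 1 = 7.5/1 = 7.5 cmH2O·s/L.
C = Vt/(Pplat − PEEP) = 445.0 / (18.5 − 7) = 445.0/11.5 = 38.696 mL/cmH2O.
τ = R × C = 7.5 × 0.0387 L/cmH2O = 0.2903 s.
Fraction remaining = e^(−Te/τ) = e^(−0.20/0.2903) = 0.5021; trapped volume = 445.0 × 0.5021 = 223.43 mL.
Additional alveolar pressure from trapping ≈ V_trapped / C = 223.43 / 38.696 = 5.774 cmH2O.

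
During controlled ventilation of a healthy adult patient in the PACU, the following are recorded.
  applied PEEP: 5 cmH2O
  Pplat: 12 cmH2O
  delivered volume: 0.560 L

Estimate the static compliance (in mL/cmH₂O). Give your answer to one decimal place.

80.0

Cstat = Vt / (Pplat − PEEP) = 560 / (12 − 5) = 560 / 7.0 = 80.0 mL/cmH2O.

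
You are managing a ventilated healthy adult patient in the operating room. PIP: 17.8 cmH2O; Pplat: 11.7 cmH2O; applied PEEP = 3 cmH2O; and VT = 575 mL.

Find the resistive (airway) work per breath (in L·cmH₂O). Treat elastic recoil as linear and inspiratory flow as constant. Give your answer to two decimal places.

3.51

With constant inspiratory flow the resistive pressure is constant at PIP − Pplat = 17.8 − 11.7 = 6.1 cmH2O, so resistive work = 6.1 × 0.575 = 3.508 L·cmH2O.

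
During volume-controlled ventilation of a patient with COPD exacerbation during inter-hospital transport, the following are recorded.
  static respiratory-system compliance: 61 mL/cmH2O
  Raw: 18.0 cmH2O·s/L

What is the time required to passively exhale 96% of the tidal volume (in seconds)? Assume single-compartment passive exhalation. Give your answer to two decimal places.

3.53

τ = R × C = 18.0 × 61 mL/cmH2O = 18.0 × 0.061 L/cmH2O = 1.098 s.
Exhaled fraction f = 1 − e^(−t/τ) → t = −τ·ln(1 − f) = −1.098·ln(0.04) = 3.534 s.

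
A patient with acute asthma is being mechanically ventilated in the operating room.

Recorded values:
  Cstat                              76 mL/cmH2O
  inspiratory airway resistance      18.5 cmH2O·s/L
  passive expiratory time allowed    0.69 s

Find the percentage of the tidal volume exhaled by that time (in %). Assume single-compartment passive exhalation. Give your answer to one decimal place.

38.8

τ = R × C = 18.5 × 76 mL/cmH2O = 18.5 × 0.076 L/cmH2O = 1.406 s.
Passive exhalation: V(t)/V₀ = e^(−t/τ) = e^(−0.69/1.406) = 0.6122.
Fraction exhaled = 1 − 0.6122 = 0.3878 → 38.78%.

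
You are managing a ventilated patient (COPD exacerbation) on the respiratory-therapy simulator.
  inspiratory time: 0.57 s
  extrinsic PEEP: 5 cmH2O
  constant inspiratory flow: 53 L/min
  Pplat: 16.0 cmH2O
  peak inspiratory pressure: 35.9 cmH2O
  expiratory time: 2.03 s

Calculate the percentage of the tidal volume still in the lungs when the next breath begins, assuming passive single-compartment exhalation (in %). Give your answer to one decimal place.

14.0

Flow: 53 L/min ÷ 60 = 0.8833 L/s.
Vt = flow × Ti = 0.8833 L/s × 0.57 s × 1000 mL/L = 503.48 mL.
R = (PIP − Pplat)/V̇ = (35.9 − 16.0) / 0.8833 = 19.9/0.8833 = 22.529 cmH2O·s/L.
C = Vt/(Pplat − PEEP) = 503.48 / (16.0 − 5) = 503.48/11.0 = 45.771 mL/cmH2O.
τ = R × C = 22.529 × 0.04577 L/cmH2O = 1.031 s.
Fraction remaining at end-expiration = e^(−Te/τ) = e^(−2.03/1.031) = 0.1396 → 13.96%.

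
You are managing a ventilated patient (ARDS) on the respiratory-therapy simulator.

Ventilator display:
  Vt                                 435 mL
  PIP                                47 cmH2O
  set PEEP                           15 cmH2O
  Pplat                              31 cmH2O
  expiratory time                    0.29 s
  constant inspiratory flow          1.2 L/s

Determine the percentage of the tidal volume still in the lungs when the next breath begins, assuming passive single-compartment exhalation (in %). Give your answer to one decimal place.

R = (PIP − Pplat)/V̇ = (47 − 31) / 1.2 = 16.0/1.2 = 13.333 cmH2O·s/L.
C = Vt/(Pplat − PEEP) = 435.0 / (31 − 15) = 435.0/16.0 = 27.188 mL/cmH2O.
τ = R × C = 13.333 × 0.02719 L/cmH2O = 0.3625 s.
Fraction remaining at end-expiration = e^(−Te/τ) = e^(−0.29/0.3625) = 0.4493 → 44.93%.

44.9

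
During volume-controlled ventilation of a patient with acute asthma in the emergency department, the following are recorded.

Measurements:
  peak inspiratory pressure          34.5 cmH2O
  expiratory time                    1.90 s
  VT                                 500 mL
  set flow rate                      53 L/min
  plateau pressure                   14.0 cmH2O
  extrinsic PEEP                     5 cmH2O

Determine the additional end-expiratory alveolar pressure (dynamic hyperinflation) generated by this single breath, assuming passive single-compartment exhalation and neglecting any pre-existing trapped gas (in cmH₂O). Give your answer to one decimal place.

Flow: 53 L/min ÷ 60 = 0.8833 L/s.
R = (PIP − Pplat)/V̇ = (34.5 − 14.0) / 0.8833 = 20.5/0.8833 = 23.208 cmH2O·s/L.
C = Vt/(Pplat − PEEP) = 500.0 / (14.0 − 5) = 500.0/9.0 = 55.556 mL/cmH2O.
τ = R × C = 23.208 × 0.05556 L/cmH2O = 1.289 s.
Fraction remaining = e^(−Te/τ) = e^(−1.90/1.289) = 0.229; trapped volume = 500.0 × 0.229 = 114.5 mL.
Additional alveolar pressure from trapping ≈ V_trapped / C = 114.5 / 55.556 = 2.061 cmH2O.

2.1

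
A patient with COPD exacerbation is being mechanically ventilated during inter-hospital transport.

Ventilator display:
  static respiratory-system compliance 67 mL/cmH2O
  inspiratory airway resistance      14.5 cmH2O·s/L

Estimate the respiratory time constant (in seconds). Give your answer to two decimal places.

τ = R × C = 14.5 × 67 mL/cmH2O = 14.5 × 0.067 L/cmH2O = 0.9715 s.

0.97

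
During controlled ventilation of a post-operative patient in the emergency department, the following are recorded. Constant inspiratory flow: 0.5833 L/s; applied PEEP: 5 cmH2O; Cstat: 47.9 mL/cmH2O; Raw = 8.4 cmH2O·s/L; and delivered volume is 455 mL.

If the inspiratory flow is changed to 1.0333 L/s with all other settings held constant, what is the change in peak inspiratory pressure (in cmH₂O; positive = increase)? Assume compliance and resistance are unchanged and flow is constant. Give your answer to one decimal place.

3.8

PIP = Vt/C + R·V̇ + PEEP (constant-flow equation of motion).
Only the resistive term changes: ΔPIP = R × ΔV̇ = 8.4 × (1.0333 − 0.5833) = 8.4 × 0.45 = 3.78 cmH2O.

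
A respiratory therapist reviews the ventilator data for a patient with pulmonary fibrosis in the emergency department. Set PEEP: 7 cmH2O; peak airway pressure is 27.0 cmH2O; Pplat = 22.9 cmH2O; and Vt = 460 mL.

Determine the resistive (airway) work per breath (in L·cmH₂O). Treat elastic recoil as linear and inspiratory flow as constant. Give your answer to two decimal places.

1.89

With constant inspiratory flow the resistive pressure is constant at PIP − Pplat = 27.0 − 22.9 = 4.1 cmH2O, so resistive work = 4.1 × 0.460 = 1.886 L·cmH2O.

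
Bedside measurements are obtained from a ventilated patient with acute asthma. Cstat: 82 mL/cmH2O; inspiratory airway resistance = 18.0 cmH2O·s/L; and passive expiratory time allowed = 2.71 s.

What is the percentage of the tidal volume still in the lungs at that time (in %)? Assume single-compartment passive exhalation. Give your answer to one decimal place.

15.9

τ = R × C = 18.0 × 82 mL/cmH2O = 18.0 × 0.082 L/cmH2O = 1.476 s.
Passive exhalation: V(t)/V₀ = e^(−t/τ) = e^(−2.71/1.476) = 0.1594.
Fraction remaining = 0.1594 → 15.94%.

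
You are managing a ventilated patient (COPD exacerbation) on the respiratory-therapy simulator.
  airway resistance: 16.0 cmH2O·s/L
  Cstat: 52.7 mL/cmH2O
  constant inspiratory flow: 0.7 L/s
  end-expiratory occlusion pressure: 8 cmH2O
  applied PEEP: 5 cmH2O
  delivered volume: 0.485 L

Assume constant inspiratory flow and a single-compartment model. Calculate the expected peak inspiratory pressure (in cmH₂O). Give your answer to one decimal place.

28.4

Total PEEP = 8 cmH2O (set 5 + intrinsic 3); this is the baseline alveolar pressure.
Equation of motion (constant flow): PIP = Vt/C + R·V̇ + PEEP.
PIP = 485/52.7 + 16.0×0.7 + 8 = 9.203 + 11.2 + 8 = 28.403 cmH2O.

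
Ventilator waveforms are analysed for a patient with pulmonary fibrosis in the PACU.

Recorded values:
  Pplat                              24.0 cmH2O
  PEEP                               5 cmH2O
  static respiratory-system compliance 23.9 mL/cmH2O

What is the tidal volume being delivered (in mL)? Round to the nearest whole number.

454

Vt = Cstat × (Pplat − PEEP) = 23.9 × (24.0 − 5) = 23.9 × 19.0 = 454.1 mL.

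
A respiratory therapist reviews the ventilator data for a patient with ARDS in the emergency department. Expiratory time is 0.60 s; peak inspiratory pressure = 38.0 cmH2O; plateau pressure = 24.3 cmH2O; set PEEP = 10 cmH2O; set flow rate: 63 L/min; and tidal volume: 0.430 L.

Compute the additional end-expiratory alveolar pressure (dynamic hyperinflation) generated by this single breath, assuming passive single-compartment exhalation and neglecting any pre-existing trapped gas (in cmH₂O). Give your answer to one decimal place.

3.1

Flow: 63 L/min ÷ 60 = 1.05 L/s.
R = (PIP − Pplat)/V̇ = (38.0 − 24.3) / 1.05 = 13.7/1.05 = 13.048 cmH2O·s/L.
C = Vt/(Pplat − PEEP) = 430.0 / (24.3 − 10) = 430.0/14.3 = 30.07 mL/cmH2O.
τ = R × C = 13.048 × 0.03007 L/cmH2O = 0.3924 s.
Fraction remaining = e^(−Te/τ) = e^(−0.60/0.3924) = 0.2167; trapped volume = 430.0 × 0.2167 = 93.181 mL.
Additional alveolar pressure from trapping ≈ V_trapped / C = 93.181 / 30.07 = 3.099 cmH2O.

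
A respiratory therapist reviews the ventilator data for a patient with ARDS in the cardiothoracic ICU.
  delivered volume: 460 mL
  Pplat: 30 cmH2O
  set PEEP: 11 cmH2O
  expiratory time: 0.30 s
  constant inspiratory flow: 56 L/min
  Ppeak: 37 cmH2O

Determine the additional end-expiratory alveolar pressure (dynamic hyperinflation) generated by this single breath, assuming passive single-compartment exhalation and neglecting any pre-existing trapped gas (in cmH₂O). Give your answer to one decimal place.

Flow: 56 L/min ÷ 60 = 0.9333 L/s.
R = (PIP − Pplat)/V̇ = (37 − 30) / 0.9333 = 7.0/0.9333 = 7.5 cmH2O·s/L.
C = Vt/(Pplat − PEEP) = 460.0 / (30 − 11) = 460.0/19.0 = 24.211 mL/cmH2O.
τ = R × C = 7.5 × 0.02421 L/cmH2O = 0.1816 s.
Fraction remaining = e^(−Te/τ) = e^(−0.30/0.1816) = 0.1917; trapped volume = 460.0 × 0.1917 = 88.182 mL.
Additional alveolar pressure from trapping ≈ V_trapped / C = 88.182 / 24.211 = 3.642 cmH2O.

3.6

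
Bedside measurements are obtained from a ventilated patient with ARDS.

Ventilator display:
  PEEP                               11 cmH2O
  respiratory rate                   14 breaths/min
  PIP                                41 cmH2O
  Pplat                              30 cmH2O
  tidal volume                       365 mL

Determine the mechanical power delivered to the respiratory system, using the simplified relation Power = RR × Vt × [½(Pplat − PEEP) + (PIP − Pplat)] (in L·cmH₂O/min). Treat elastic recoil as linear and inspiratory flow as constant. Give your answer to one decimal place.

104.8

Per-breath work = Vt × [½(Pplat−PEEP) + (PIP−Pplat)] = 0.365 × [0.5×19.0 + 11.0] = 0.365 × 20.5 = 7.483 L·cmH2O.
Power = 14 × 7.483 = 104.76 L·cmH2O/min.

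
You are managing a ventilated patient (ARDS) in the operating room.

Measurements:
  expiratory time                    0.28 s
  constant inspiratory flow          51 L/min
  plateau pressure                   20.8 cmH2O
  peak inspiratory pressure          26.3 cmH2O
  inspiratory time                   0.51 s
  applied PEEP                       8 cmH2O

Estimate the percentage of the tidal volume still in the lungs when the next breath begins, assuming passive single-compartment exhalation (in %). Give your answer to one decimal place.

Flow: 51 L/min ÷ 60 = 0.85 L/s.
Vt = flow × Ti = 0.85 L/s × 0.51 s × 1000 mL/L = 433.5 mL.
R = (PIP − Pplat)/V̇ = (26.3 − 20.8) / 0.85 = 5.5/0.85 = 6.471 cmH2O·s/L.
C = Vt/(Pplat − PEEP) = 433.5 / (20.8 − 8) = 433.5/12.8 = 33.867 mL/cmH2O.
τ = R × C = 6.471 × 0.03387 L/cmH2O = 0.2192 s.
Fraction remaining at end-expiration = e^(−Te/τ) = e^(−0.28/0.2192) = 0.2788 → 27.88%.

27.9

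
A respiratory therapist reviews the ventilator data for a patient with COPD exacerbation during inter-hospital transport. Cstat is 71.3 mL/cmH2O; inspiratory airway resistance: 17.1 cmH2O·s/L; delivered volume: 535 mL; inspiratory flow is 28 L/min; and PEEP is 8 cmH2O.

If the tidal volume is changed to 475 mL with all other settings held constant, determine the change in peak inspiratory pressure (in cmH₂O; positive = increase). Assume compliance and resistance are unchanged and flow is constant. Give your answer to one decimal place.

-0.8

PIP = Vt/C + R·V̇ + PEEP (constant-flow equation of motion).
Only the elastic term changes: ΔPIP = ΔVt / C = (475 − 535) / 71.3 = -0.8415 cmH2O.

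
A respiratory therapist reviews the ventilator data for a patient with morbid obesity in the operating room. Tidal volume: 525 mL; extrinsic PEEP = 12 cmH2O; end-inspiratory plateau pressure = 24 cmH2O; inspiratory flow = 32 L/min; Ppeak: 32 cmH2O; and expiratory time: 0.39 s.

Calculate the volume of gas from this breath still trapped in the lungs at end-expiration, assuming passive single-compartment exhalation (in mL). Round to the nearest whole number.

290

Flow: 32 L/min ÷ 60 = 0.5333 L/s.
R = (PIP − Pplat)/V̇ = (32 − 24) / 0.5333 = 8.0/0.5333 = 15.001 cmH2O·s/L.
C = Vt/(Pplat − PEEP) = 525.0 / (24 − 12) = 525.0/12.0 = 43.75 mL/cmH2O.
τ = R × C = 15.001 × 0.04375 L/cmH2O = 0.6563 s.
Fraction remaining = e^(−Te/τ) = e^(−0.39/0.6563) = 0.552.
Trapped volume = 525.0 × 0.552 = 289.8 mL.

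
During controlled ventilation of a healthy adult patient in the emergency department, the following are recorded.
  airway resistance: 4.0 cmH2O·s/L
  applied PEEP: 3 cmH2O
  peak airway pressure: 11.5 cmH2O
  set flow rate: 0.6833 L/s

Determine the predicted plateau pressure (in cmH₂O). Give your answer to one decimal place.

8.8

Pplat = PIP − Raw × flow = 11.5 − 4.0 × 0.6833 = 11.5 − 2.733 = 8.767 cmH2O.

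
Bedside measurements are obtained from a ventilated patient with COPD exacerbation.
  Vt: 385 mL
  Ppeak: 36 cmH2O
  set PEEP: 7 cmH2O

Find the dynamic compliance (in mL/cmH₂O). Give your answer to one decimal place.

13.3

Dynamic compliance = Vt / (PIP − PEEP) = 385 / (36 − 7) = 385 / 29.0 = 13.276 mL/cmH2O.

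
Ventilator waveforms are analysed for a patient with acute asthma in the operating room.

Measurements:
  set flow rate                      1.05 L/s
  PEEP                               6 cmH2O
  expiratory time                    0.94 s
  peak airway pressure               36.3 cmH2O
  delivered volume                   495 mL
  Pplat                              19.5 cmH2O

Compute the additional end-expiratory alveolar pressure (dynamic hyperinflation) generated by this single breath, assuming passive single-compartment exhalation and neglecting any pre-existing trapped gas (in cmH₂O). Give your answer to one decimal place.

2.7

R = (PIP − Pplat)/V̇ = (36.3 − 19.5) / 1.05 = 16.8/1.05 = 16.0 cmH2O·s/L.
C = Vt/(Pplat − PEEP) = 495.0 / (19.5 − 6) = 495.0/13.5 = 36.667 mL/cmH2O.
τ = R × C = 16.0 × 0.03667 L/cmH2O = 0.5867 s.
Fraction remaining = e^(−Te/τ) = e^(−0.94/0.5867) = 0.2015; trapped volume = 495.0 × 0.2015 = 99.743 mL.
Additional alveolar pressure from trapping ≈ V_trapped / C = 99.743 / 36.667 = 2.72 cmH2O.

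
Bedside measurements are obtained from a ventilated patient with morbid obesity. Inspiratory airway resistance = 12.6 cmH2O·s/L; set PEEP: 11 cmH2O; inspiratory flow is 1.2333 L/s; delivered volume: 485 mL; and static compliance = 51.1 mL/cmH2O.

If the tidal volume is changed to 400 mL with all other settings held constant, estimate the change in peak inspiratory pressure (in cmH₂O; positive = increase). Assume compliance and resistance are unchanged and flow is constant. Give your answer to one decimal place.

PIP = Vt/C + R·V̇ + PEEP (constant-flow equation of motion).
Only the elastic term changes: ΔPIP = ΔVt / C = (400 − 485) / 51.1 = -1.663 cmH2O.

-1.7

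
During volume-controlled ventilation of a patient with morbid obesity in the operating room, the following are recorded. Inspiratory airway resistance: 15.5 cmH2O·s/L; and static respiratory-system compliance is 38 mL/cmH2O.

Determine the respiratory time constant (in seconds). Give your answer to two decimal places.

τ = R × C = 15.5 × 38 mL/cmH2O = 15.5 × 0.038 L/cmH2O = 0.589 s.

0.59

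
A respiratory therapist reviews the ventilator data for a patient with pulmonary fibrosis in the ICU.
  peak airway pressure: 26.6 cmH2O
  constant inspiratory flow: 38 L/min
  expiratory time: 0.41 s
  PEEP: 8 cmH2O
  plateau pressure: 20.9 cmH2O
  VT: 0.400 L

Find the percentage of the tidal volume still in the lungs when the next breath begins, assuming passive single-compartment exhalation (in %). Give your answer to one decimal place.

Flow: 38 L/min ÷ 60 = 0.6333 L/s.
R = (PIP − Pplat)/V̇ = (26.6 − 20.9) / 0.6333 = 5.7/0.6333 = 9.0 cmH2O·s/L.
C = Vt/(Pplat − PEEP) = 400.0 / (20.9 − 8) = 400.0/12.9 = 31.008 mL/cmH2O.
τ = R × C = 9.0 × 0.03101 L/cmH2O = 0.2791 s.
Fraction remaining at end-expiration = e^(−Te/τ) = e^(−0.41/0.2791) = 0.2302 → 23.02%.

23.0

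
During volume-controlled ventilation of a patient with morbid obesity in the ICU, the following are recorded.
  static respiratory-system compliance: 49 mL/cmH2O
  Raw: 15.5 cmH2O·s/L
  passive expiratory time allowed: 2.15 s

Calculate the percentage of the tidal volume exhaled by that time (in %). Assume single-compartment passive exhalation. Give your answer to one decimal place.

τ = R × C = 15.5 × 49 mL/cmH2O = 15.5 × 0.049 L/cmH2O = 0.7595 s.
Passive exhalation: V(t)/V₀ = e^(−t/τ) = e^(−2.15/0.7595) = 0.05897.
Fraction exhaled = 1 − 0.05897 = 0.941 → 94.1%.

94.1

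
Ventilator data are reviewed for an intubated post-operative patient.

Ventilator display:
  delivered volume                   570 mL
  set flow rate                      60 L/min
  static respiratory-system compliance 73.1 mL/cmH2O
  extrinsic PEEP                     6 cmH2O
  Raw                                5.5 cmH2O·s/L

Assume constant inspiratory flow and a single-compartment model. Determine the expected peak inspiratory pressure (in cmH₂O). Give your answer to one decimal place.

Flow: 60 L/min ÷ 60 = 1 L/s.
Equation of motion (constant flow): PIP = Vt/C + R·V̇ + PEEP.
PIP = 570/73.1 + 5.5×1 + 6 = 7.798 + 5.5 + 6 = 19.298 cmH2O.

19.3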